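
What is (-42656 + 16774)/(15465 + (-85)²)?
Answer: -12941/11345 ≈ -1.1407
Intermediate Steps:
(-42656 + 16774)/(15465 + (-85)²) = -25882/(15465 + 7225) = -25882/22690 = -25882*1/22690 = -12941/11345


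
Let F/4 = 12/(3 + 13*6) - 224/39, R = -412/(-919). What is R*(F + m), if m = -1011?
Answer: -149439404/322569 ≈ -463.28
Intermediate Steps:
R = 412/919 (R = -412*(-1/919) = 412/919 ≈ 0.44831)
F = -7856/351 (F = 4*(12/(3 + 13*6) - 224/39) = 4*(12/(3 + 78) - 224*1/39) = 4*(12/81 - 224/39) = 4*(12*(1/81) - 224/39) = 4*(4/27 - 224/39) = 4*(-1964/351) = -7856/351 ≈ -22.382)
R*(F + m) = 412*(-7856/351 - 1011)/919 = (412/919)*(-362717/351) = -149439404/322569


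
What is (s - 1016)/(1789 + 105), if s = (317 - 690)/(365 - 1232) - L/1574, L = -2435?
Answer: -1383794281/2584662252 ≈ -0.53539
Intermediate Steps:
s = 2698247/1364658 (s = (317 - 690)/(365 - 1232) - (-2435)/1574 = -373/(-867) - (-2435)/1574 = -373*(-1/867) - 1*(-2435/1574) = 373/867 + 2435/1574 = 2698247/1364658 ≈ 1.9772)
(s - 1016)/(1789 + 105) = (2698247/1364658 - 1016)/(1789 + 105) = -1383794281/1364658/1894 = -1383794281/1364658*1/1894 = -1383794281/2584662252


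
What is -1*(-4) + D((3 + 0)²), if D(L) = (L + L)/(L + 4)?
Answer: 70/13 ≈ 5.3846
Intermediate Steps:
D(L) = 2*L/(4 + L) (D(L) = (2*L)/(4 + L) = 2*L/(4 + L))
-1*(-4) + D((3 + 0)²) = -1*(-4) + 2*(3 + 0)²/(4 + (3 + 0)²) = 4 + 2*3²/(4 + 3²) = 4 + 2*9/(4 + 9) = 4 + 2*9/13 = 4 + 2*9*(1/13) = 4 + 18/13 = 70/13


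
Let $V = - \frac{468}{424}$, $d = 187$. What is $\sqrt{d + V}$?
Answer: $\frac{\sqrt{2088730}}{106} \approx 13.634$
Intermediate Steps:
$V = - \frac{117}{106}$ ($V = \left(-468\right) \frac{1}{424} = - \frac{117}{106} \approx -1.1038$)
$\sqrt{d + V} = \sqrt{187 - \frac{117}{106}} = \sqrt{\frac{19705}{106}} = \frac{\sqrt{2088730}}{106}$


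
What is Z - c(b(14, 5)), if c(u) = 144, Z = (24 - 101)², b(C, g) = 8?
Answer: 5785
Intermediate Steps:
Z = 5929 (Z = (-77)² = 5929)
Z - c(b(14, 5)) = 5929 - 1*144 = 5929 - 144 = 5785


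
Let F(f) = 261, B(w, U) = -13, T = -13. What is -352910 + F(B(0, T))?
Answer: -352649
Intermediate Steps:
-352910 + F(B(0, T)) = -352910 + 261 = -352649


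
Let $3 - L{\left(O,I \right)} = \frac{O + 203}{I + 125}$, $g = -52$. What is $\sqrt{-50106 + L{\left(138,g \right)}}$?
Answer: $\frac{2 i \sqrt{66755945}}{73} \approx 223.85 i$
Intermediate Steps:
$L{\left(O,I \right)} = 3 - \frac{203 + O}{125 + I}$ ($L{\left(O,I \right)} = 3 - \frac{O + 203}{I + 125} = 3 - \frac{203 + O}{125 + I}$)
$\sqrt{-50106 + L{\left(138,g \right)}} = \sqrt{-50106 + \frac{172 - 138 + 3 \left(-52\right)}{125 - 52}} = \sqrt{-50106 + \frac{172 - 138 - 156}{73}} = \sqrt{-50106 + \frac{1}{73} \left(-122\right)} = \sqrt{-50106 - \frac{122}{73}} = \sqrt{- \frac{3657860}{73}} = \frac{2 i \sqrt{66755945}}{73}$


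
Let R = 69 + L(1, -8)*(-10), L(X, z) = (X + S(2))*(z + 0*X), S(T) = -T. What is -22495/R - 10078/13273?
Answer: 27133207/13273 ≈ 2044.2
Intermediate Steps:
L(X, z) = z*(-2 + X) (L(X, z) = (X - 1*2)*(z + 0*X) = (X - 2)*(z + 0) = (-2 + X)*z = z*(-2 + X))
R = -11 (R = 69 - 8*(-2 + 1)*(-10) = 69 - 8*(-1)*(-10) = 69 + 8*(-10) = 69 - 80 = -11)
-22495/R - 10078/13273 = -22495/(-11) - 10078/13273 = -22495*(-1/11) - 10078*1/13273 = 2045 - 10078/13273 = 27133207/13273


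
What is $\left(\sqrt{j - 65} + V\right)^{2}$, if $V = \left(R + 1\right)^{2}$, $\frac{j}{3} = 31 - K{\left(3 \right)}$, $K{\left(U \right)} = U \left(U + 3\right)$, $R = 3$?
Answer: $\left(16 + i \sqrt{26}\right)^{2} \approx 230.0 + 163.17 i$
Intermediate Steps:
$K{\left(U \right)} = U \left(3 + U\right)$
$j = 39$ ($j = 3 \left(31 - 3 \left(3 + 3\right)\right) = 3 \left(31 - 3 \cdot 6\right) = 3 \left(31 - 18\right) = 3 \cdot 13 = 39$)
$V = 16$ ($V = \left(3 + 1\right)^{2} = 4^{2} = 16$)
$\left(\sqrt{j - 65} + V\right)^{2} = \left(\sqrt{39 - 65} + 16\right)^{2} = \left(\sqrt{-26} + 16\right)^{2} = \left(i \sqrt{26} + 16\right)^{2} = \left(16 + i \sqrt{26}\right)^{2}$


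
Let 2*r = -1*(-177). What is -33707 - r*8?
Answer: -34415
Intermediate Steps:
r = 177/2 (r = (-1*(-177))/2 = (½)*177 = 177/2 ≈ 88.500)
-33707 - r*8 = -33707 - 177*8/2 = -33707 - 1*708 = -33707 - 708 = -34415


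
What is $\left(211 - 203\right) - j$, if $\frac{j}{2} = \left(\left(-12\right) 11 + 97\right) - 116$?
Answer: $310$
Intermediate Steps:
$j = -302$ ($j = 2 \left(\left(\left(-12\right) 11 + 97\right) - 116\right) = 2 \left(\left(-132 + 97\right) - 116\right) = 2 \left(-35 - 116\right) = 2 \left(-151\right) = -302$)
$\left(211 - 203\right) - j = \left(211 - 203\right) - -302 = \left(211 - 203\right) + 302 = 8 + 302 = 310$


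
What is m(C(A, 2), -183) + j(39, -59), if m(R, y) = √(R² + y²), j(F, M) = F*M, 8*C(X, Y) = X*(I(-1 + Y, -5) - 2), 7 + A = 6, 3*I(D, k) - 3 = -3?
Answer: -2301 + 5*√21433/4 ≈ -2118.0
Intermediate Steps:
I(D, k) = 0 (I(D, k) = 1 + (⅓)*(-3) = 1 - 1 = 0)
A = -1 (A = -7 + 6 = -1)
C(X, Y) = -X/4 (C(X, Y) = (X*(0 - 2))/8 = (X*(-2))/8 = (-2*X)/8 = -X/4)
m(C(A, 2), -183) + j(39, -59) = √((-¼*(-1))² + (-183)²) + 39*(-59) = √((¼)² + 33489) - 2301 = √(1/16 + 33489) - 2301 = √(535825/16) - 2301 = 5*√21433/4 - 2301 = -2301 + 5*√21433/4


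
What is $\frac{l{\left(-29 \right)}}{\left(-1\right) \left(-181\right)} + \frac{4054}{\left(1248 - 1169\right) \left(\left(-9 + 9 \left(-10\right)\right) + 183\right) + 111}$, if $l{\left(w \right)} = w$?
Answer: $\frac{538111}{1221207} \approx 0.44064$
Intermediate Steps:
$\frac{l{\left(-29 \right)}}{\left(-1\right) \left(-181\right)} + \frac{4054}{\left(1248 - 1169\right) \left(\left(-9 + 9 \left(-10\right)\right) + 183\right) + 111} = - \frac{29}{\left(-1\right) \left(-181\right)} + \frac{4054}{\left(1248 - 1169\right) \left(\left(-9 + 9 \left(-10\right)\right) + 183\right) + 111} = - \frac{29}{181} + \frac{4054}{79 \left(\left(-9 - 90\right) + 183\right) + 111} = \left(-29\right) \frac{1}{181} + \frac{4054}{79 \left(-99 + 183\right) + 111} = - \frac{29}{181} + \frac{4054}{79 \cdot 84 + 111} = - \frac{29}{181} + \frac{4054}{6636 + 111} = - \frac{29}{181} + \frac{4054}{6747} = \frac{538111}{1221207}$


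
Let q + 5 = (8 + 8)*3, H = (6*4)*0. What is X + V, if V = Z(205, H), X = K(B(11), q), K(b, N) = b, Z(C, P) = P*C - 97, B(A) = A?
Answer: -86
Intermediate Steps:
H = 0 (H = 24*0 = 0)
Z(C, P) = -97 + C*P (Z(C, P) = C*P - 97 = -97 + C*P)
q = 43 (q = -5 + (8 + 8)*3 = -5 + 16*3 = -5 + 48 = 43)
X = 11
V = -97 (V = -97 + 205*0 = -97 + 0 = -97)
X + V = 11 - 97 = -86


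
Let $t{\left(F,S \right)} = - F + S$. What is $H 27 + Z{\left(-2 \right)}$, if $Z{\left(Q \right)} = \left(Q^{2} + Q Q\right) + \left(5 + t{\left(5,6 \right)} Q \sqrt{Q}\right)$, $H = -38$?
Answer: $-1013 - 2 i \sqrt{2} \approx -1013.0 - 2.8284 i$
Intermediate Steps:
$t{\left(F,S \right)} = S - F$
$Z{\left(Q \right)} = 5 + Q^{\frac{3}{2}} + 2 Q^{2}$ ($Z{\left(Q \right)} = \left(Q^{2} + Q Q\right) + \left(5 + \left(6 - 5\right) Q \sqrt{Q}\right) = \left(Q^{2} + Q^{2}\right) + \left(5 + \left(6 - 5\right) Q^{\frac{3}{2}}\right) = 2 Q^{2} + \left(5 + 1 Q^{\frac{3}{2}}\right) = 2 Q^{2} + \left(5 + Q^{\frac{3}{2}}\right) = 5 + Q^{\frac{3}{2}} + 2 Q^{2}$)
$H 27 + Z{\left(-2 \right)} = \left(-38\right) 27 + \left(5 + \left(-2\right)^{\frac{3}{2}} + 2 \left(-2\right)^{2}\right) = -1026 + \left(5 - 2 i \sqrt{2} + 2 \cdot 4\right) = -1026 + \left(5 - 2 i \sqrt{2} + 8\right) = -1026 + \left(13 - 2 i \sqrt{2}\right) = -1013 - 2 i \sqrt{2}$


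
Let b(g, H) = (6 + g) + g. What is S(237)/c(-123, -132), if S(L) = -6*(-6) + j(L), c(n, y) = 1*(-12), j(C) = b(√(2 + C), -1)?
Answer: -7/2 - √239/6 ≈ -6.0766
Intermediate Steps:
b(g, H) = 6 + 2*g
j(C) = 6 + 2*√(2 + C)
c(n, y) = -12
S(L) = 42 + 2*√(2 + L) (S(L) = -6*(-6) + (6 + 2*√(2 + L)) = 36 + (6 + 2*√(2 + L)) = 42 + 2*√(2 + L))
S(237)/c(-123, -132) = (42 + 2*√(2 + 237))/(-12) = (42 + 2*√239)*(-1/12) = -7/2 - √239/6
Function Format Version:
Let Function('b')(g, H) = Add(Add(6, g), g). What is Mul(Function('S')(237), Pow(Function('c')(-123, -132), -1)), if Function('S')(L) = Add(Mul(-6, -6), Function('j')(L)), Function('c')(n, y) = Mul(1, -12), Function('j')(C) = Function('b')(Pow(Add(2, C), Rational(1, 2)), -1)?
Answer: Add(Rational(-7, 2), Mul(Rational(-1, 6), Pow(239, Rational(1, 2)))) ≈ -6.0766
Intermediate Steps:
Function('b')(g, H) = Add(6, Mul(2, g))
Function('j')(C) = Add(6, Mul(2, Pow(Add(2, C), Rational(1, 2))))
Function('c')(n, y) = -12
Function('S')(L) = Add(42, Mul(2, Pow(Add(2, L), Rational(1, 2)))) (Function('S')(L) = Add(Mul(-6, -6), Add(6, Mul(2, Pow(Add(2, L), Rational(1, 2))))) = Add(36, Add(6, Mul(2, Pow(Add(2, L), Rational(1, 2))))) = Add(42, Mul(2, Pow(Add(2, L), Rational(1, 2)))))
Mul(Function('S')(237), Pow(Function('c')(-123, -132), -1)) = Mul(Add(42, Mul(2, Pow(Add(2, 237), Rational(1, 2)))), Pow(-12, -1)) = Mul(Add(42, Mul(2, Pow(239, Rational(1, 2)))), Rational(-1, 12)) = Add(Rational(-7, 2), Mul(Rational(-1, 6), Pow(239, Rational(1, 2))))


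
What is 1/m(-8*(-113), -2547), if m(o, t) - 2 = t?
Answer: -1/2545 ≈ -0.00039293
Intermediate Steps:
m(o, t) = 2 + t
1/m(-8*(-113), -2547) = 1/(2 - 2547) = 1/(-2545) = -1/2545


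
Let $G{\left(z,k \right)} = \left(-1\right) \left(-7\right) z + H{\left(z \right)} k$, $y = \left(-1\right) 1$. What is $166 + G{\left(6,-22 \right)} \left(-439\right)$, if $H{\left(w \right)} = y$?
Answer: $-27930$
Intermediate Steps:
$y = -1$
$H{\left(w \right)} = -1$
$G{\left(z,k \right)} = - k + 7 z$ ($G{\left(z,k \right)} = \left(-1\right) \left(-7\right) z - k = 7 z - k = - k + 7 z$)
$166 + G{\left(6,-22 \right)} \left(-439\right) = 166 + \left(\left(-1\right) \left(-22\right) + 7 \cdot 6\right) \left(-439\right) = 166 + \left(22 + 42\right) \left(-439\right) = 166 + 64 \left(-439\right) = 166 - 28096 = -27930$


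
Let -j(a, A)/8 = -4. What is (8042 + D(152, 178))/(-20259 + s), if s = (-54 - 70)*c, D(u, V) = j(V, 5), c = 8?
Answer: -8074/21251 ≈ -0.37994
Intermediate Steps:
j(a, A) = 32 (j(a, A) = -8*(-4) = 32)
D(u, V) = 32
s = -992 (s = (-54 - 70)*8 = -124*8 = -992)
(8042 + D(152, 178))/(-20259 + s) = (8042 + 32)/(-20259 - 992) = 8074/(-21251) = 8074*(-1/21251) = -8074/21251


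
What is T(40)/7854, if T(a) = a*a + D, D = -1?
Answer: 533/2618 ≈ 0.20359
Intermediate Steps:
T(a) = -1 + a**2 (T(a) = a*a - 1 = a**2 - 1 = -1 + a**2)
T(40)/7854 = (-1 + 40**2)/7854 = (-1 + 1600)*(1/7854) = 1599*(1/7854) = 533/2618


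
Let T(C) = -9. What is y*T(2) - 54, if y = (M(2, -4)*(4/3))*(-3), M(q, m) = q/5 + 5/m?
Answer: -423/5 ≈ -84.600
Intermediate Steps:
M(q, m) = 5/m + q/5 (M(q, m) = q*(⅕) + 5/m = q/5 + 5/m = 5/m + q/5)
y = 17/5 (y = ((5/(-4) + (⅕)*2)*(4/3))*(-3) = ((5*(-¼) + ⅖)*(4*(⅓)))*(-3) = ((-5/4 + ⅖)*(4/3))*(-3) = -17/20*4/3*(-3) = -17/15*(-3) = 17/5 ≈ 3.4000)
y*T(2) - 54 = (17/5)*(-9) - 54 = -153/5 - 54 = -423/5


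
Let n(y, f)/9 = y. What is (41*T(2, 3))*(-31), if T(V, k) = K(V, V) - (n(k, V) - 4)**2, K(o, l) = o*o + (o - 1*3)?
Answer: 668546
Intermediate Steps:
n(y, f) = 9*y
K(o, l) = -3 + o + o**2 (K(o, l) = o**2 + (o - 3) = o**2 + (-3 + o) = -3 + o + o**2)
T(V, k) = -3 + V + V**2 - (-4 + 9*k)**2 (T(V, k) = (-3 + V + V**2) - (9*k - 4)**2 = (-3 + V + V**2) - (-4 + 9*k)**2 = -3 + V + V**2 - (-4 + 9*k)**2)
(41*T(2, 3))*(-31) = (41*(-3 + 2 + 2**2 - (-4 + 9*3)**2))*(-31) = (41*(-3 + 2 + 4 - (-4 + 27)**2))*(-31) = (41*(-3 + 2 + 4 - 1*23**2))*(-31) = (41*(-3 + 2 + 4 - 1*529))*(-31) = (41*(-3 + 2 + 4 - 529))*(-31) = (41*(-526))*(-31) = -21566*(-31) = 668546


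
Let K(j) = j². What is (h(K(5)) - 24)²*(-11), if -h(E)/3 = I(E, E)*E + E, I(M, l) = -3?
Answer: -174636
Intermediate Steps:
h(E) = 6*E (h(E) = -3*(-3*E + E) = -(-6)*E = 6*E)
(h(K(5)) - 24)²*(-11) = (6*5² - 24)²*(-11) = (6*25 - 24)²*(-11) = (150 - 24)²*(-11) = 126²*(-11) = 15876*(-11) = -174636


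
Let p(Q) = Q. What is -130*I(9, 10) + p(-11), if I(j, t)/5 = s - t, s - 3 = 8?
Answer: -661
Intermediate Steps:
s = 11 (s = 3 + 8 = 11)
I(j, t) = 55 - 5*t (I(j, t) = 5*(11 - t) = 55 - 5*t)
-130*I(9, 10) + p(-11) = -130*(55 - 5*10) - 11 = -130*(55 - 50) - 11 = -130*5 - 11 = -650 - 11 = -661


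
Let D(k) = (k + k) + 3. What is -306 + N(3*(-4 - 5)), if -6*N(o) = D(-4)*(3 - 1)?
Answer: -913/3 ≈ -304.33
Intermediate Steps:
D(k) = 3 + 2*k (D(k) = 2*k + 3 = 3 + 2*k)
N(o) = 5/3 (N(o) = -(3 + 2*(-4))*(3 - 1)/6 = -(3 - 8)*2/6 = -(-5)*2/6 = -1/6*(-10) = 5/3)
-306 + N(3*(-4 - 5)) = -306 + 5/3 = -913/3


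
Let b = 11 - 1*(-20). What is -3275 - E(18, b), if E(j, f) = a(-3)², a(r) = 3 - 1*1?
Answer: -3279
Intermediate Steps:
b = 31 (b = 11 + 20 = 31)
a(r) = 2 (a(r) = 3 - 1 = 2)
E(j, f) = 4 (E(j, f) = 2² = 4)
-3275 - E(18, b) = -3275 - 1*4 = -3275 - 4 = -3279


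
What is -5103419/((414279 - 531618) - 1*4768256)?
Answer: 5103419/4885595 ≈ 1.0446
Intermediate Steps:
-5103419/((414279 - 531618) - 1*4768256) = -5103419/(-117339 - 4768256) = -5103419/(-4885595) = -5103419*(-1/4885595) = 5103419/4885595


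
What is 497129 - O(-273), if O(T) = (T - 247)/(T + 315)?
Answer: 10439969/21 ≈ 4.9714e+5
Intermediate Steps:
O(T) = (-247 + T)/(315 + T)
497129 - O(-273) = 497129 - (-247 - 273)/(315 - 273) = 497129 - (-520)/42 = 497129 - 1*(-260/21) = 497129 + 260/21 = 10439969/21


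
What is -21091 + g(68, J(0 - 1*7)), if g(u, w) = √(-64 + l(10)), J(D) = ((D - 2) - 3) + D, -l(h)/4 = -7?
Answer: -21091 + 6*I ≈ -21091.0 + 6.0*I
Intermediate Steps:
l(h) = 28 (l(h) = -4*(-7) = 28)
J(D) = -5 + 2*D (J(D) = ((-2 + D) - 3) + D = (-5 + D) + D = -5 + 2*D)
g(u, w) = 6*I (g(u, w) = √(-64 + 28) = √(-36) = 6*I)
-21091 + g(68, J(0 - 1*7)) = -21091 + 6*I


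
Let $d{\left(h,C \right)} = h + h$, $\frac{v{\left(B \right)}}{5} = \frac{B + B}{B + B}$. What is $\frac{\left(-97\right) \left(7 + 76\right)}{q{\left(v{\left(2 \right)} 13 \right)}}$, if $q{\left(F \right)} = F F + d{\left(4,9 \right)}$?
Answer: $- \frac{97}{51} \approx -1.902$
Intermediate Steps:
$v{\left(B \right)} = 5$ ($v{\left(B \right)} = 5 \frac{B + B}{B + B} = 5 \frac{2 B}{2 B} = 5 \cdot 2 B \frac{1}{2 B} = 5 \cdot 1 = 5$)
$d{\left(h,C \right)} = 2 h$
$q{\left(F \right)} = 8 + F^{2}$ ($q{\left(F \right)} = F F + 2 \cdot 4 = F^{2} + 8 = 8 + F^{2}$)
$\frac{\left(-97\right) \left(7 + 76\right)}{q{\left(v{\left(2 \right)} 13 \right)}} = \frac{\left(-97\right) \left(7 + 76\right)}{8 + \left(5 \cdot 13\right)^{2}} = \frac{\left(-97\right) 83}{8 + 65^{2}} = - \frac{8051}{8 + 4225} = - \frac{8051}{4233} = \left(-8051\right) \frac{1}{4233} = - \frac{97}{51}$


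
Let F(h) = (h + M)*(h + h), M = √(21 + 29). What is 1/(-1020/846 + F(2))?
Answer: -67539/7493518 + 99405*√2/3746759 ≈ 0.028507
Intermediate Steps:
M = 5*√2 (M = √50 = 5*√2 ≈ 7.0711)
F(h) = 2*h*(h + 5*√2) (F(h) = (h + 5*√2)*(h + h) = (h + 5*√2)*(2*h) = 2*h*(h + 5*√2))
1/(-1020/846 + F(2)) = 1/(-1020/846 + 2*2*(2 + 5*√2)) = 1/(-1020*1/846 + (8 + 20*√2)) = 1/(-170/141 + (8 + 20*√2)) = 1/(958/141 + 20*√2)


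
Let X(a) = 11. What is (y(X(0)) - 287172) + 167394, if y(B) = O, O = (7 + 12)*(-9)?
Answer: -119949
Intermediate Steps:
O = -171 (O = 19*(-9) = -171)
y(B) = -171
(y(X(0)) - 287172) + 167394 = (-171 - 287172) + 167394 = -287343 + 167394 = -119949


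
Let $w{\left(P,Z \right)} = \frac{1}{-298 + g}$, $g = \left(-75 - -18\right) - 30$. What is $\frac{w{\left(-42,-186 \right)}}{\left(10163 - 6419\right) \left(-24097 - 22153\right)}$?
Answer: $\frac{1}{66666600000} \approx 1.5 \cdot 10^{-11}$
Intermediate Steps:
$g = -87$ ($g = \left(-75 + 18\right) - 30 = -57 - 30 = -87$)
$w{\left(P,Z \right)} = - \frac{1}{385}$ ($w{\left(P,Z \right)} = \frac{1}{-298 - 87} = \frac{1}{-385} = - \frac{1}{385}$)
$\frac{w{\left(-42,-186 \right)}}{\left(10163 - 6419\right) \left(-24097 - 22153\right)} = - \frac{1}{385 \left(10163 - 6419\right) \left(-24097 - 22153\right)} = - \frac{1}{385 \cdot 3744 \left(-46250\right)} = - \frac{1}{385 \left(-173160000\right)} = \left(- \frac{1}{385}\right) \left(- \frac{1}{173160000}\right) = \frac{1}{66666600000}$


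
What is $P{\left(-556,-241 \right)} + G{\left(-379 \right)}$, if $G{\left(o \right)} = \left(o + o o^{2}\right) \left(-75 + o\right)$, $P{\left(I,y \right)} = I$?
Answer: $24715903816$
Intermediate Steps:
$G{\left(o \right)} = \left(-75 + o\right) \left(o + o^{3}\right)$ ($G{\left(o \right)} = \left(o + o^{3}\right) \left(-75 + o\right) = \left(-75 + o\right) \left(o + o^{3}\right)$)
$P{\left(-556,-241 \right)} + G{\left(-379 \right)} = -556 - 379 \left(-75 - 379 + \left(-379\right)^{3} - 75 \left(-379\right)^{2}\right) = -556 - 379 \left(-75 - 379 - 54439939 - 10773075\right) = -556 - -24715904372 = -556 + 24715904372 = 24715903816$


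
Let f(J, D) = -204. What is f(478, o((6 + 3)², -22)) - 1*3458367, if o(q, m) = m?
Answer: -3458571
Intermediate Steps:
f(478, o((6 + 3)², -22)) - 1*3458367 = -204 - 1*3458367 = -204 - 3458367 = -3458571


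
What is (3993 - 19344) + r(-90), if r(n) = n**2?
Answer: -7251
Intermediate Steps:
(3993 - 19344) + r(-90) = (3993 - 19344) + (-90)**2 = -15351 + 8100 = -7251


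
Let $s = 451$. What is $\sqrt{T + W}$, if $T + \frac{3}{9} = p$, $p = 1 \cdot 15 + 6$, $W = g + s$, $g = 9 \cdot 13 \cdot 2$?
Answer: $\frac{\sqrt{6351}}{3} \approx 26.564$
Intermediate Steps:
$g = 234$ ($g = 117 \cdot 2 = 234$)
$W = 685$ ($W = 234 + 451 = 685$)
$p = 21$ ($p = 15 + 6 = 21$)
$T = \frac{62}{3}$ ($T = - \frac{1}{3} + 21 = \frac{62}{3} \approx 20.667$)
$\sqrt{T + W} = \sqrt{\frac{62}{3} + 685} = \sqrt{\frac{2117}{3}} = \frac{\sqrt{6351}}{3}$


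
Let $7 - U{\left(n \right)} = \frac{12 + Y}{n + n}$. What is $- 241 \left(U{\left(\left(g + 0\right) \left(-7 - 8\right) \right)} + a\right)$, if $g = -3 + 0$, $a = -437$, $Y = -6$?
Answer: $\frac{1554691}{15} \approx 1.0365 \cdot 10^{5}$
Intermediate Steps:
$g = -3$
$U{\left(n \right)} = 7 - \frac{3}{n}$ ($U{\left(n \right)} = 7 - \frac{12 - 6}{n + n} = 7 - \frac{6}{2 n} = 7 - 6 \frac{1}{2 n} = 7 - \frac{3}{n}$)
$- 241 \left(U{\left(\left(g + 0\right) \left(-7 - 8\right) \right)} + a\right) = - 241 \left(\left(7 - \frac{3}{\left(-3 + 0\right) \left(-7 - 8\right)}\right) - 437\right) = - 241 \left(\left(7 - \frac{3}{\left(-3\right) \left(-15\right)}\right) - 437\right) = - 241 \left(\left(7 - \frac{3}{45}\right) - 437\right) = - 241 \left(\left(7 - \frac{1}{15}\right) - 437\right) = - 241 \left(\frac{104}{15} - 437\right) = \left(-241\right) \left(- \frac{6451}{15}\right) = \frac{1554691}{15}$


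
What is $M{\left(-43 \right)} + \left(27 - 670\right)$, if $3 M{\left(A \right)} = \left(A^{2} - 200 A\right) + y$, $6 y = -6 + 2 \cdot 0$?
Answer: $\frac{8519}{3} \approx 2839.7$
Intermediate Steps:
$y = -1$ ($y = \frac{-6 + 2 \cdot 0}{6} = \frac{-6 + 0}{6} = \frac{1}{6} \left(-6\right) = -1$)
$M{\left(A \right)} = - \frac{1}{3} - \frac{200 A}{3} + \frac{A^{2}}{3}$ ($M{\left(A \right)} = \frac{\left(A^{2} - 200 A\right) - 1}{3} = \frac{-1 + A^{2} - 200 A}{3} = - \frac{1}{3} - \frac{200 A}{3} + \frac{A^{2}}{3}$)
$M{\left(-43 \right)} + \left(27 - 670\right) = \left(- \frac{1}{3} - - \frac{8600}{3} + \frac{\left(-43\right)^{2}}{3}\right) + \left(27 - 670\right) = \left(- \frac{1}{3} + \frac{8600}{3} + \frac{1}{3} \cdot 1849\right) + \left(27 - 670\right) = \left(- \frac{1}{3} + \frac{8600}{3} + \frac{1849}{3}\right) - 643 = \frac{10448}{3} - 643 = \frac{8519}{3}$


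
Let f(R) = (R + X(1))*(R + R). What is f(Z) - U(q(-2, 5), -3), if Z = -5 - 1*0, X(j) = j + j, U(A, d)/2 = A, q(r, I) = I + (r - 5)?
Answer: 34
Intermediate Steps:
q(r, I) = -5 + I + r (q(r, I) = I + (-5 + r) = -5 + I + r)
U(A, d) = 2*A
X(j) = 2*j
Z = -5 (Z = -5 + 0 = -5)
f(R) = 2*R*(2 + R) (f(R) = (R + 2*1)*(R + R) = (R + 2)*(2*R) = (2 + R)*(2*R) = 2*R*(2 + R))
f(Z) - U(q(-2, 5), -3) = 2*(-5)*(2 - 5) - 2*(-5 + 5 - 2) = 2*(-5)*(-3) - 2*(-2) = 30 - 1*(-4) = 30 + 4 = 34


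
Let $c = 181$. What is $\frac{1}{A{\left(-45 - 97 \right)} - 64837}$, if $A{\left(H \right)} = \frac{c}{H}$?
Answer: $- \frac{142}{9207035} \approx -1.5423 \cdot 10^{-5}$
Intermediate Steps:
$A{\left(H \right)} = \frac{181}{H}$
$\frac{1}{A{\left(-45 - 97 \right)} - 64837} = \frac{1}{\frac{181}{-45 - 97} - 64837} = \frac{1}{\frac{181}{-142} - 64837} = \frac{1}{181 \left(- \frac{1}{142}\right) - 64837} = \frac{1}{- \frac{181}{142} - 64837} = \frac{1}{- \frac{9207035}{142}} = - \frac{142}{9207035}$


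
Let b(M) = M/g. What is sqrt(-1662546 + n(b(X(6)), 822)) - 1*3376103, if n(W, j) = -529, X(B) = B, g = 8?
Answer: -3376103 + 5*I*sqrt(66523) ≈ -3.3761e+6 + 1289.6*I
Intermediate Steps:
b(M) = M/8
sqrt(-1662546 + n(b(X(6)), 822)) - 1*3376103 = sqrt(-1662546 - 529) - 1*3376103 = sqrt(-1663075) - 3376103 = 5*I*sqrt(66523) - 3376103 = -3376103 + 5*I*sqrt(66523)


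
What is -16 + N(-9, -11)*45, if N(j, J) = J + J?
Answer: -1006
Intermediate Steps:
N(j, J) = 2*J
-16 + N(-9, -11)*45 = -16 + (2*(-11))*45 = -16 - 22*45 = -16 - 990 = -1006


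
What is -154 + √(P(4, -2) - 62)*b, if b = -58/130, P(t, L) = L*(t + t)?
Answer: -154 - 29*I*√78/65 ≈ -154.0 - 3.9403*I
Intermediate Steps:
P(t, L) = 2*L*t (P(t, L) = L*(2*t) = 2*L*t)
b = -29/65 (b = -58*1/130 = -29/65 ≈ -0.44615)
-154 + √(P(4, -2) - 62)*b = -154 + √(2*(-2)*4 - 62)*(-29/65) = -154 + √(-16 - 62)*(-29/65) = -154 + √(-78)*(-29/65) = -154 + (I*√78)*(-29/65) = -154 - 29*I*√78/65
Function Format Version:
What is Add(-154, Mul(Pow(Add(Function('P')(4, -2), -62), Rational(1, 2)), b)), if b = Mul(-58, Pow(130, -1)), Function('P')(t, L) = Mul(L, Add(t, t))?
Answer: Add(-154, Mul(Rational(-29, 65), I, Pow(78, Rational(1, 2)))) ≈ Add(-154.00, Mul(-3.9403, I))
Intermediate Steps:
Function('P')(t, L) = Mul(2, L, t) (Function('P')(t, L) = Mul(L, Mul(2, t)) = Mul(2, L, t))
b = Rational(-29, 65) (b = Mul(-58, Rational(1, 130)) = Rational(-29, 65) ≈ -0.44615)
Add(-154, Mul(Pow(Add(Function('P')(4, -2), -62), Rational(1, 2)), b)) = Add(-154, Mul(Pow(Add(Mul(2, -2, 4), -62), Rational(1, 2)), Rational(-29, 65))) = Add(-154, Mul(Pow(Add(-16, -62), Rational(1, 2)), Rational(-29, 65))) = Add(-154, Mul(Pow(-78, Rational(1, 2)), Rational(-29, 65))) = Add(-154, Mul(Mul(I, Pow(78, Rational(1, 2))), Rational(-29, 65))) = Add(-154, Mul(Rational(-29, 65), I, Pow(78, Rational(1, 2))))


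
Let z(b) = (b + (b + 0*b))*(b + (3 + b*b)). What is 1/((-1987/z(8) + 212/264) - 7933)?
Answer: -13200/104726857 ≈ -0.00012604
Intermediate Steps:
z(b) = 2*b*(3 + b + b²) (z(b) = (b + (b + 0))*(b + (3 + b²)) = (b + b)*(3 + b + b²) = (2*b)*(3 + b + b²) = 2*b*(3 + b + b²))
1/((-1987/z(8) + 212/264) - 7933) = 1/((-1987*1/(16*(3 + 8 + 8²)) + 212/264) - 7933) = 1/((-1987*1/(16*(3 + 8 + 64)) + 212*(1/264)) - 7933) = 1/((-1987/(2*8*75) + 53/66) - 7933) = 1/((-1987/1200 + 53/66) - 7933) = 1/(-11257/13200 - 7933) = 1/(-104726857/13200) = -13200/104726857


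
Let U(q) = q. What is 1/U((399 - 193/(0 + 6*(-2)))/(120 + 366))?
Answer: 5832/4981 ≈ 1.1708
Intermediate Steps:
1/U((399 - 193/(0 + 6*(-2)))/(120 + 366)) = 1/((399 - 193/(0 + 6*(-2)))/(120 + 366)) = 1/((399 - 193/(0 - 12))/486) = 1/((399 - 193/(-12))*(1/486)) = 1/((399 - 193*(-1/12))*(1/486)) = 1/((399 + 193/12)*(1/486)) = 1/((4981/12)*(1/486)) = 1/(4981/5832) = 5832/4981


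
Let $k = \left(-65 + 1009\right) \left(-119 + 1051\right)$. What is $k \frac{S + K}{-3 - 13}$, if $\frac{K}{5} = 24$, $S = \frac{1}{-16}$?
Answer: $- \frac{26380493}{4} \approx -6.5951 \cdot 10^{6}$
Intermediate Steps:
$k = 879808$ ($k = 944 \cdot 932 = 879808$)
$S = - \frac{1}{16} \approx -0.0625$
$K = 120$ ($K = 5 \cdot 24 = 120$)
$k \frac{S + K}{-3 - 13} = 879808 \frac{- \frac{1}{16} + 120}{-3 - 13} = 879808 \frac{1919}{16 \left(-16\right)} = 879808 \cdot \frac{1919}{16} \left(- \frac{1}{16}\right) = 879808 \left(- \frac{1919}{256}\right) = - \frac{26380493}{4}$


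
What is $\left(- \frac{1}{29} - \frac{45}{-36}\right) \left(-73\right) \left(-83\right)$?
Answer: $\frac{854319}{116} \approx 7364.8$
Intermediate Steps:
$\left(- \frac{1}{29} - \frac{45}{-36}\right) \left(-73\right) \left(-83\right) = \left(\left(-1\right) \frac{1}{29} - - \frac{5}{4}\right) \left(-73\right) \left(-83\right) = \left(- \frac{1}{29} + \frac{5}{4}\right) \left(-73\right) \left(-83\right) = \frac{141}{116} \left(-73\right) \left(-83\right) = \left(- \frac{10293}{116}\right) \left(-83\right) = \frac{854319}{116}$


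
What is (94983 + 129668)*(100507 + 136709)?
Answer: 53290811616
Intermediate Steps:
(94983 + 129668)*(100507 + 136709) = 224651*237216 = 53290811616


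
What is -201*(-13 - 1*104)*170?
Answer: 3997890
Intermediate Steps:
-201*(-13 - 1*104)*170 = -201*(-13 - 104)*170 = -201*(-117)*170 = 23517*170 = 3997890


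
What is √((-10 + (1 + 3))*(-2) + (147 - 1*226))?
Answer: I*√67 ≈ 8.1853*I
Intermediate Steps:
√((-10 + (1 + 3))*(-2) + (147 - 1*226)) = √((-10 + 4)*(-2) + (147 - 226)) = √(-6*(-2) - 79) = √(12 - 79) = √(-67) = I*√67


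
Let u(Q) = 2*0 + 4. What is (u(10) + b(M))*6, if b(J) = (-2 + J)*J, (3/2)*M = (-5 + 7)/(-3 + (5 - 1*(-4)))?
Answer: 584/27 ≈ 21.630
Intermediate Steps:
M = 2/9 (M = 2*((-5 + 7)/(-3 + (5 - 1*(-4))))/3 = 2*(2/(-3 + (5 + 4)))/3 = 2*(2/(-3 + 9))/3 = 2*(2/6)/3 = 2*(2*(⅙))/3 = (⅔)*(⅓) = 2/9 ≈ 0.22222)
b(J) = J*(-2 + J)
u(Q) = 4 (u(Q) = 0 + 4 = 4)
(u(10) + b(M))*6 = (4 + 2*(-2 + 2/9)/9)*6 = (4 + (2/9)*(-16/9))*6 = (4 - 32/81)*6 = (292/81)*6 = 584/27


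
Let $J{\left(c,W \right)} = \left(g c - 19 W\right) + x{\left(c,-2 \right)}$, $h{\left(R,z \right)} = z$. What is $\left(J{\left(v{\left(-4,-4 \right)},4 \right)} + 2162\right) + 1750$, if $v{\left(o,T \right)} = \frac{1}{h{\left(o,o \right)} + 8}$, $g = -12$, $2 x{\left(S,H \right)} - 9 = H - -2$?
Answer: $\frac{7675}{2} \approx 3837.5$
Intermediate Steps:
$x{\left(S,H \right)} = \frac{11}{2} + \frac{H}{2}$ ($x{\left(S,H \right)} = \frac{9}{2} + \frac{H - -2}{2} = \frac{9}{2} + \frac{H + 2}{2} = \frac{9}{2} + \frac{2 + H}{2} = \frac{9}{2} + \left(1 + \frac{H}{2}\right) = \frac{11}{2} + \frac{H}{2}$)
$v{\left(o,T \right)} = \frac{1}{8 + o}$ ($v{\left(o,T \right)} = \frac{1}{o + 8} = \frac{1}{8 + o}$)
$J{\left(c,W \right)} = \frac{9}{2} - 19 W - 12 c$ ($J{\left(c,W \right)} = \left(- 12 c - 19 W\right) + \left(\frac{11}{2} + \frac{1}{2} \left(-2\right)\right) = \left(- 19 W - 12 c\right) + \left(\frac{11}{2} - 1\right) = \left(- 19 W - 12 c\right) + \frac{9}{2} = \frac{9}{2} - 19 W - 12 c$)
$\left(J{\left(v{\left(-4,-4 \right)},4 \right)} + 2162\right) + 1750 = \left(\left(\frac{9}{2} - 76 - \frac{12}{8 - 4}\right) + 2162\right) + 1750 = \left(\left(\frac{9}{2} - 76 - \frac{12}{4}\right) + 2162\right) + 1750 = \left(\left(\frac{9}{2} - 76 - 3\right) + 2162\right) + 1750 = \left(- \frac{149}{2} + 2162\right) + 1750 = \frac{4175}{2} + 1750 = \frac{7675}{2}$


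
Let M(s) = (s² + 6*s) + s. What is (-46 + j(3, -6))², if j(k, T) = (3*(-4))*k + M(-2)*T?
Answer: 484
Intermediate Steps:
M(s) = s² + 7*s
j(k, T) = -12*k - 10*T (j(k, T) = (3*(-4))*k + (-2*(7 - 2))*T = -12*k + (-2*5)*T = -12*k - 10*T)
(-46 + j(3, -6))² = (-46 + (-12*3 - 10*(-6)))² = (-46 + (-36 + 60))² = (-46 + 24)² = (-22)² = 484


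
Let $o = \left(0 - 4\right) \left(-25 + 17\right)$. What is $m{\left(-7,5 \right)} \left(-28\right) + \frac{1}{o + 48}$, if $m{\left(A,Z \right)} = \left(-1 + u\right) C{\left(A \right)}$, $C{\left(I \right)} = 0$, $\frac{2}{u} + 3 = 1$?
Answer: $\frac{1}{80} \approx 0.0125$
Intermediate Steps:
$u = -1$ ($u = \frac{2}{-3 + 1} = \frac{2}{-2} = 2 \left(- \frac{1}{2}\right) = -1$)
$o = 32$ ($o = \left(-4\right) \left(-8\right) = 32$)
$m{\left(A,Z \right)} = 0$ ($m{\left(A,Z \right)} = \left(-1 - 1\right) 0 = \left(-2\right) 0 = 0$)
$m{\left(-7,5 \right)} \left(-28\right) + \frac{1}{o + 48} = 0 \left(-28\right) + \frac{1}{32 + 48} = 0 + \frac{1}{80} = \frac{1}{80}$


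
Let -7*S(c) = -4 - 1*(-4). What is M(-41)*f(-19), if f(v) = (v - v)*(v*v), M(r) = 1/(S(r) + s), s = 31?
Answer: 0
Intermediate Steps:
S(c) = 0 (S(c) = -(-4 - 1*(-4))/7 = -(-4 + 4)/7 = -⅐*0 = 0)
M(r) = 1/31 (M(r) = 1/(0 + 31) = 1/31)
f(v) = 0 (f(v) = 0*v² = 0)
M(-41)*f(-19) = (1/31)*0 = 0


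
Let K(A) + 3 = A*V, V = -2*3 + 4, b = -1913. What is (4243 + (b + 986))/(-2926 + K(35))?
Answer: -3316/2999 ≈ -1.1057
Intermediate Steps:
V = -2 (V = -6 + 4 = -2)
K(A) = -3 - 2*A (K(A) = -3 + A*(-2) = -3 - 2*A)
(4243 + (b + 986))/(-2926 + K(35)) = (4243 + (-1913 + 986))/(-2926 + (-3 - 2*35)) = (4243 - 927)/(-2926 + (-3 - 70)) = 3316/(-2926 - 73) = 3316/(-2999) = 3316*(-1/2999) = -3316/2999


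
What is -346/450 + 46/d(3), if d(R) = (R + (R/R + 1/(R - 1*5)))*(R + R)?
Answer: 2239/1575 ≈ 1.4216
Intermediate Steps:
d(R) = 2*R*(1 + R + 1/(-5 + R)) (d(R) = (R + (1 + 1/(R - 5)))*(2*R) = (R + (1 + 1/(-5 + R)))*(2*R) = (1 + R + 1/(-5 + R))*(2*R) = 2*R*(1 + R + 1/(-5 + R)))
-346/450 + 46/d(3) = -346/450 + 46/((2*3*(-4 + 3² - 4*3)/(-5 + 3))) = -346*1/450 + 46/((2*3*(-4 + 9 - 12)/(-2))) = -173/225 + 46/((2*3*(-½)*(-7))) = -173/225 + 46/21 = 2239/1575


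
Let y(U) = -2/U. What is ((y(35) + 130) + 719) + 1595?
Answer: 85538/35 ≈ 2443.9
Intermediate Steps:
((y(35) + 130) + 719) + 1595 = ((-2/35 + 130) + 719) + 1595 = (4548/35 + 719) + 1595 = 29713/35 + 1595 = 85538/35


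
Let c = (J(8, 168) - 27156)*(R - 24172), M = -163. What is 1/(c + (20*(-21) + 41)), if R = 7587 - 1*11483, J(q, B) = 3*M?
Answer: 1/775939481 ≈ 1.2888e-9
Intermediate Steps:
J(q, B) = -489 (J(q, B) = 3*(-163) = -489)
R = -3896 (R = 7587 - 11483 = -3896)
c = 775939860 (c = (-489 - 27156)*(-3896 - 24172) = -27645*(-28068) = 775939860)
1/(c + (20*(-21) + 41)) = 1/(775939860 + (20*(-21) + 41)) = 1/(775939860 + (-420 + 41)) = 1/(775939860 - 379) = 1/775939481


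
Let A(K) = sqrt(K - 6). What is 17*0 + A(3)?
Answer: I*sqrt(3) ≈ 1.732*I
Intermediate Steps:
A(K) = sqrt(-6 + K)
17*0 + A(3) = 17*0 + sqrt(-6 + 3) = 0 + sqrt(-3) = 0 + I*sqrt(3) = I*sqrt(3)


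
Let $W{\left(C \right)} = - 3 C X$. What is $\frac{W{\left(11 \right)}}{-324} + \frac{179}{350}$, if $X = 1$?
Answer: $\frac{11591}{18900} \approx 0.61328$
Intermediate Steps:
$W{\left(C \right)} = - 3 C$ ($W{\left(C \right)} = - 3 C 1 = - 3 C$)
$\frac{W{\left(11 \right)}}{-324} + \frac{179}{350} = \frac{\left(-3\right) 11}{-324} + \frac{179}{350} = \left(-33\right) \left(- \frac{1}{324}\right) + 179 \cdot \frac{1}{350} = \frac{11}{108} + \frac{179}{350} = \frac{11591}{18900}$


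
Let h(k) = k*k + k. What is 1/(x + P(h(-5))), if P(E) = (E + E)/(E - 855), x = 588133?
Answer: 167/98218203 ≈ 1.7003e-6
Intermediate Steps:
h(k) = k + k² (h(k) = k² + k = k + k²)
P(E) = 2*E/(-855 + E) (P(E) = (2*E)/(-855 + E) = 2*E/(-855 + E))
1/(x + P(h(-5))) = 1/(588133 + 2*(-5*(1 - 5))/(-855 - 5*(1 - 5))) = 1/(588133 + 2*(-5*(-4))/(-855 - 5*(-4))) = 1/(588133 + 2*20/(-855 + 20)) = 1/(588133 + 2*20/(-835)) = 1/(588133 + 2*20*(-1/835)) = 1/(588133 - 8/167) = 1/(98218203/167) = 167/98218203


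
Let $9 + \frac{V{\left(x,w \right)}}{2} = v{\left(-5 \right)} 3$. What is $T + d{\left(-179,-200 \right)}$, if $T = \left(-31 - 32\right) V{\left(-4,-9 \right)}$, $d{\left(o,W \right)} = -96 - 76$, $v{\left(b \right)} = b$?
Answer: $2852$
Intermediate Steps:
$V{\left(x,w \right)} = -48$ ($V{\left(x,w \right)} = -18 + 2 \left(\left(-5\right) 3\right) = -18 + 2 \left(-15\right) = -18 - 30 = -48$)
$d{\left(o,W \right)} = -172$ ($d{\left(o,W \right)} = -96 - 76 = -172$)
$T = 3024$ ($T = \left(-31 - 32\right) \left(-48\right) = \left(-63\right) \left(-48\right) = 3024$)
$T + d{\left(-179,-200 \right)} = 3024 - 172 = 2852$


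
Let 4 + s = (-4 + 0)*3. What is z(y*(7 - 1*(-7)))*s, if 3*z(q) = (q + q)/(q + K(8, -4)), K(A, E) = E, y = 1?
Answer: -224/15 ≈ -14.933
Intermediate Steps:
z(q) = 2*q/(3*(-4 + q)) (z(q) = ((q + q)/(q - 4))/3 = ((2*q)/(-4 + q))/3 = (2*q/(-4 + q))/3 = 2*q/(3*(-4 + q)))
s = -16 (s = -4 + (-4 + 0)*3 = -4 - 4*3 = -4 - 12 = -16)
z(y*(7 - 1*(-7)))*s = (2*(1*(7 - 1*(-7)))/(3*(-4 + 1*(7 - 1*(-7)))))*(-16) = (2*(1*(7 + 7))/(3*(-4 + 1*(7 + 7))))*(-16) = (2*(1*14)/(3*(-4 + 1*14)))*(-16) = ((⅔)*14/(-4 + 14))*(-16) = ((⅔)*14/10)*(-16) = ((⅔)*14*(⅒))*(-16) = (14/15)*(-16) = -224/15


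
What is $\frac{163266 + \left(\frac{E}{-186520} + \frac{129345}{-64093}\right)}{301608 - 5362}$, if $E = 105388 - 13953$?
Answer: $\frac{390350808303781}{708302048128912} \approx 0.55111$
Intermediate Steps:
$E = 91435$ ($E = 105388 - 13953 = 91435$)
$\frac{163266 + \left(\frac{E}{-186520} + \frac{129345}{-64093}\right)}{301608 - 5362} = \frac{163266 + \left(\frac{91435}{-186520} + \frac{129345}{-64093}\right)}{301608 - 5362} = \frac{163266 + \left(91435 \left(- \frac{1}{186520}\right) + 129345 \left(- \frac{1}{64093}\right)\right)}{296246} = \left(163266 - \frac{5997154571}{2390925272}\right) \frac{1}{296246} = \frac{390350808303781}{2390925272} \cdot \frac{1}{296246} = \frac{390350808303781}{708302048128912}$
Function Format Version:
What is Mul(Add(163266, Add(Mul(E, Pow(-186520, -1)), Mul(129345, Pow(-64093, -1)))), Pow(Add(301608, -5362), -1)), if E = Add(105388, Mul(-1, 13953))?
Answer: Rational(390350808303781, 708302048128912) ≈ 0.55111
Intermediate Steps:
E = 91435 (E = Add(105388, -13953) = 91435)
Mul(Add(163266, Add(Mul(E, Pow(-186520, -1)), Mul(129345, Pow(-64093, -1)))), Pow(Add(301608, -5362), -1)) = Mul(Add(163266, Add(Mul(91435, Pow(-186520, -1)), Mul(129345, Pow(-64093, -1)))), Pow(Add(301608, -5362), -1)) = Mul(Add(163266, Add(Mul(91435, Rational(-1, 186520)), Mul(129345, Rational(-1, 64093)))), Pow(296246, -1)) = Mul(Add(163266, Add(Rational(-18287, 37304), Rational(-129345, 64093))), Rational(1, 296246)) = Mul(Add(163266, Rational(-5997154571, 2390925272)), Rational(1, 296246)) = Mul(Rational(390350808303781, 2390925272), Rational(1, 296246)) = Rational(390350808303781, 708302048128912)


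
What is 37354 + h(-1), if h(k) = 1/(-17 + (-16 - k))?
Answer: 1195327/32 ≈ 37354.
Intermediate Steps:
h(k) = 1/(-33 - k)
37354 + h(-1) = 37354 - 1/(33 - 1) = 37354 - 1/32 = 1195327/32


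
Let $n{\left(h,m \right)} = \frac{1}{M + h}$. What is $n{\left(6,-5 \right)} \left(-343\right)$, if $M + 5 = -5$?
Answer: $\frac{343}{4} \approx 85.75$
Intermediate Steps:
$M = -10$ ($M = -5 - 5 = -10$)
$n{\left(h,m \right)} = \frac{1}{-10 + h}$
$n{\left(6,-5 \right)} \left(-343\right) = \frac{1}{-10 + 6} \left(-343\right) = \frac{1}{-4} \left(-343\right) = \left(- \frac{1}{4}\right) \left(-343\right) = \frac{343}{4}$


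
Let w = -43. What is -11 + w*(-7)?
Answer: 290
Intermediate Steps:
-11 + w*(-7) = -11 - 43*(-7) = -11 + 301 = 290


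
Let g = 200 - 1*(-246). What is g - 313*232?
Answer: -72170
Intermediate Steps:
g = 446 (g = 200 + 246 = 446)
g - 313*232 = 446 - 313*232 = 446 - 72616 = -72170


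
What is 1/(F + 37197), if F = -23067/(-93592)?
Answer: 93592/3481364691 ≈ 2.6884e-5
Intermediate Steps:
F = 23067/93592 (F = -23067*(-1/93592) = 23067/93592 ≈ 0.24646)
1/(F + 37197) = 1/(23067/93592 + 37197) = 1/(3481364691/93592) = 93592/3481364691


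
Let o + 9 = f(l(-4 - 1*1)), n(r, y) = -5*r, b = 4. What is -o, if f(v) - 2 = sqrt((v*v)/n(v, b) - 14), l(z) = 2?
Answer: 7 - 6*I*sqrt(10)/5 ≈ 7.0 - 3.7947*I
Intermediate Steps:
f(v) = 2 + sqrt(-14 - v/5) (f(v) = 2 + sqrt((v*v)/((-5*v)) - 14) = 2 + sqrt(v**2*(-1/(5*v)) - 14) = 2 + sqrt(-v/5 - 14) = 2 + sqrt(-14 - v/5))
o = -7 + 6*I*sqrt(10)/5 (o = -9 + (2 + sqrt(-350 - 5*2)/5) = -9 + (2 + sqrt(-350 - 10)/5) = -9 + (2 + sqrt(-360)/5) = -9 + (2 + (6*I*sqrt(10))/5) = -9 + (2 + 6*I*sqrt(10)/5) = -7 + 6*I*sqrt(10)/5 ≈ -7.0 + 3.7947*I)
-o = -(-7 + 6*I*sqrt(10)/5) = 7 - 6*I*sqrt(10)/5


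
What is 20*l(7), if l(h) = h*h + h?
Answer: 1120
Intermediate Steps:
l(h) = h + h² (l(h) = h² + h = h + h²)
20*l(7) = 20*(7*(1 + 7)) = 20*(7*8) = 20*56 = 1120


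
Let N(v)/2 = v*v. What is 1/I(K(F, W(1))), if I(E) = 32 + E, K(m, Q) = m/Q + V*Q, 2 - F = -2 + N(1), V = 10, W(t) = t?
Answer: 1/44 ≈ 0.022727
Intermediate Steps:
N(v) = 2*v² (N(v) = 2*(v*v) = 2*v²)
F = 2 (F = 2 - (-2 + 2*1²) = 2 - (-2 + 2*1) = 2 - (-2 + 2) = 2 - 1*0 = 2 + 0 = 2)
K(m, Q) = 10*Q + m/Q (K(m, Q) = m/Q + 10*Q = 10*Q + m/Q)
1/I(K(F, W(1))) = 1/(32 + (10*1 + 2/1)) = 1/(32 + (10 + 2*1)) = 1/(32 + (10 + 2)) = 1/(32 + 12) = 1/44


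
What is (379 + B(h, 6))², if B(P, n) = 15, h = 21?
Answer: 155236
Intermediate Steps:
(379 + B(h, 6))² = (379 + 15)² = 394² = 155236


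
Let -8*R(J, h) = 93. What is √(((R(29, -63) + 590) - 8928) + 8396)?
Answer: √742/4 ≈ 6.8099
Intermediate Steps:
R(J, h) = -93/8 (R(J, h) = -⅛*93 = -93/8)
√(((R(29, -63) + 590) - 8928) + 8396) = √(((-93/8 + 590) - 8928) + 8396) = √((4627/8 - 8928) + 8396) = √(-66797/8 + 8396) = √(371/8) = √742/4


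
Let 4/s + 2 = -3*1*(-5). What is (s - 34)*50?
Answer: -21900/13 ≈ -1684.6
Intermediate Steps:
s = 4/13 (s = 4/(-2 - 3*1*(-5)) = 4/(-2 - 3*(-5)) = 4/(-2 + 15) = 4/13 ≈ 0.30769)
(s - 34)*50 = (4/13 - 34)*50 = -438/13*50 = -21900/13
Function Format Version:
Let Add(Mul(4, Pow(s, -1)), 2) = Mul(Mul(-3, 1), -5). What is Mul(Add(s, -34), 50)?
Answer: Rational(-21900, 13) ≈ -1684.6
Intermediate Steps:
s = Rational(4, 13) (s = Mul(4, Pow(Add(-2, Mul(Mul(-3, 1), -5)), -1)) = Mul(4, Pow(Add(-2, Mul(-3, -5)), -1)) = Mul(4, Pow(Add(-2, 15), -1)) = Mul(4, Pow(13, -1)) = Mul(4, Rational(1, 13)) = Rational(4, 13) ≈ 0.30769)
Mul(Add(s, -34), 50) = Mul(Add(Rational(4, 13), -34), 50) = Mul(Rational(-438, 13), 50) = Rational(-21900, 13)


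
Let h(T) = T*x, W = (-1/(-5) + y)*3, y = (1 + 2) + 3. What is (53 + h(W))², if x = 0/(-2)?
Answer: 2809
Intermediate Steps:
y = 6 (y = 3 + 3 = 6)
x = 0 (x = 0*(-½) = 0)
W = 93/5 (W = (-1/(-5) + 6)*3 = (-1*(-⅕) + 6)*3 = (⅕ + 6)*3 = (31/5)*3 = 93/5 ≈ 18.600)
h(T) = 0 (h(T) = T*0 = 0)
(53 + h(W))² = (53 + 0)² = 53² = 2809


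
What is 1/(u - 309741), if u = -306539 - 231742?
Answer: -1/848022 ≈ -1.1792e-6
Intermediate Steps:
u = -538281
1/(u - 309741) = 1/(-538281 - 309741) = 1/(-848022) = -1/848022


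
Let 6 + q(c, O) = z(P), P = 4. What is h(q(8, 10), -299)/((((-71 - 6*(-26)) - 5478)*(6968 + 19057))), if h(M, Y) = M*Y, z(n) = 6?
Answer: 0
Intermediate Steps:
q(c, O) = 0 (q(c, O) = -6 + 6 = 0)
h(q(8, 10), -299)/((((-71 - 6*(-26)) - 5478)*(6968 + 19057))) = (0*(-299))/((((-71 - 6*(-26)) - 5478)*(6968 + 19057))) = 0/((((-71 + 156) - 5478)*26025)) = 0/(((85 - 5478)*26025)) = 0/((-5393*26025)) = 0/(-140352825) = 0*(-1/140352825) = 0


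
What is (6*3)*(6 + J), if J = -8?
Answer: -36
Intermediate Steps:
(6*3)*(6 + J) = (6*3)*(6 - 8) = 18*(-2) = -36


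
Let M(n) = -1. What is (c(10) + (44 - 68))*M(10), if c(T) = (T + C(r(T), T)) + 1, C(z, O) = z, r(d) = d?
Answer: 3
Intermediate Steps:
c(T) = 1 + 2*T (c(T) = (T + T) + 1 = 2*T + 1 = 1 + 2*T)
(c(10) + (44 - 68))*M(10) = ((1 + 2*10) + (44 - 68))*(-1) = ((1 + 20) - 24)*(-1) = (21 - 24)*(-1) = -3*(-1) = 3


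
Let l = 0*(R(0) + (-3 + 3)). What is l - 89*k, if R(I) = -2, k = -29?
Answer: 2581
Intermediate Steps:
l = 0 (l = 0*(-2 + (-3 + 3)) = 0*(-2 + 0) = 0*(-2) = 0)
l - 89*k = 0 - 89*(-29) = 0 + 2581 = 2581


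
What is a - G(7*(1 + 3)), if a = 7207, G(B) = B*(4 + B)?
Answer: 6311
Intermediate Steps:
a - G(7*(1 + 3)) = 7207 - 7*(1 + 3)*(4 + 7*(1 + 3)) = 7207 - 7*4*(4 + 7*4) = 7207 - 28*(4 + 28) = 7207 - 28*32 = 7207 - 1*896 = 7207 - 896 = 6311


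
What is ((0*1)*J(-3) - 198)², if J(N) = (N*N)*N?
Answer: 39204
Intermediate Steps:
J(N) = N³ (J(N) = N²*N = N³)
((0*1)*J(-3) - 198)² = ((0*1)*(-3)³ - 198)² = (0*(-27) - 198)² = (0 - 198)² = (-198)² = 39204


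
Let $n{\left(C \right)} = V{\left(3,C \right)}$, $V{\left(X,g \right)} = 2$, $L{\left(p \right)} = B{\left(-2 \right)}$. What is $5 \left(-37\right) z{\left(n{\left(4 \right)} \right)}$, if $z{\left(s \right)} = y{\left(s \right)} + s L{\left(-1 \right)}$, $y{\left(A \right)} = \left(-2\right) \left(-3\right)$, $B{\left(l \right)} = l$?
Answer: $-370$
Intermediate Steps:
$L{\left(p \right)} = -2$
$n{\left(C \right)} = 2$
$y{\left(A \right)} = 6$
$z{\left(s \right)} = 6 - 2 s$ ($z{\left(s \right)} = 6 + s \left(-2\right) = 6 - 2 s$)
$5 \left(-37\right) z{\left(n{\left(4 \right)} \right)} = 5 \left(-37\right) \left(6 - 4\right) = - 185 \left(6 - 4\right) = \left(-185\right) 2 = -370$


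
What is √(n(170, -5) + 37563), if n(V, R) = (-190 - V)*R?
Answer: √39363 ≈ 198.40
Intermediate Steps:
n(V, R) = R*(-190 - V)
√(n(170, -5) + 37563) = √(-1*(-5)*(190 + 170) + 37563) = √(-1*(-5)*360 + 37563) = √(1800 + 37563) = √39363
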